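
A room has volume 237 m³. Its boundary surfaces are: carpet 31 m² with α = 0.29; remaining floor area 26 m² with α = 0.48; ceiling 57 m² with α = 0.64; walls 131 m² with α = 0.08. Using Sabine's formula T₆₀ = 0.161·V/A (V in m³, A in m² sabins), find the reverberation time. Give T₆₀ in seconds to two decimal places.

0.56 s

Summing Sᵢαᵢ: 31·0.29 + 26·0.48 + 57·0.64 + 131·0.08 = 68.43 m².
T₆₀ = 0.161·V/A = 0.161·237/68.43 = 0.558 s.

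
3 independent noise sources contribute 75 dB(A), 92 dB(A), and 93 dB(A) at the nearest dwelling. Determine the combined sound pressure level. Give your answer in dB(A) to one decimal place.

Incoherent sources combine by intensity addition: L_total = 10·log₁₀(Σ 10^(L_i/10)).
Σ 10^(L/10) = 10^(75/10) + 10^(92/10) + 10^(93/10) = 3.612e+09.
L_total = 10·log₁₀(3.612e+09) = 95.58 dB(A).

95.6 dB(A)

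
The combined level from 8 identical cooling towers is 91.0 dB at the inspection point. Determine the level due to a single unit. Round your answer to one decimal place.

8 equal contributions raise the level by 10·log₁₀ 8 = 9.031 dB, so each unit alone gives 91.0 − 9.031.

82.0 dB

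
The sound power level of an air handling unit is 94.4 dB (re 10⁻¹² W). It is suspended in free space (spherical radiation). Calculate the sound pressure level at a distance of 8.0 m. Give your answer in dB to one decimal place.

Free-field spherical radiation: L_p = L_w − 10·log₁₀(4π·r²), r = 8.0 m.
4π·r² = 804.2 m², 10·log₁₀ of that is 29.054 dB.
L_p = 94.4 − 29.054 = 65.35 dB.

65.3 dB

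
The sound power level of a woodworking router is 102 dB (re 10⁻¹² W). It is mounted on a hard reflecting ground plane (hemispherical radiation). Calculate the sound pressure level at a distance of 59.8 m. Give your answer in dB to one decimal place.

Free-field hemispherical radiation: L_p = L_w − 10·log₁₀(2π·r²), r = 59.8 m.
2π·r² = 2.247e+04 m², 10·log₁₀ of that is 43.516 dB.
L_p = 102 − 43.516 = 58.48 dB.

58.5 dB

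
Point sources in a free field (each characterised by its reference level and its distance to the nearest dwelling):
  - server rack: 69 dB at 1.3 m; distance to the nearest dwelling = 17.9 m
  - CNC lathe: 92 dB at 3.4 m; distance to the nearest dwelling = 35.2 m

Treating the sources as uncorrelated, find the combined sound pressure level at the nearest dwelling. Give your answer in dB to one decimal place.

71.7 dB

Apply inverse-square spreading to bring every level to the receiver, then sum 10^(L/10).
server rack: 69 − 20·log₁₀(17.9/1.3) = 69 − 22.78 = 46.22 dB.
CNC lathe: 92 − 20·log₁₀(35.2/3.4) = 92 − 20.30 = 71.70 dB.
Σ 10^(L/10) = 1.483e+07 → L_total = 10·log₁₀(1.483e+07) = 71.71 dB.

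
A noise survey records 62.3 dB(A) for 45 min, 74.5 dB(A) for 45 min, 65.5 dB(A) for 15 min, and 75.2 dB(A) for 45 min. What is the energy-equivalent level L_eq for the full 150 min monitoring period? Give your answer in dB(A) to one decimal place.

72.8 dB(A)

L_eq = 10·log₁₀[(1/T)·Σ tᵢ·10^(Lᵢ/10)] with T = 150 min.
Σ tᵢ·10^(Lᵢ/10) = 45·10^(62.3/10) + 45·10^(74.5/10) + 15·10^(65.5/10) + 45·10^(75.2/10) = 2.888e+09.
L_eq = 10·log₁₀(2.888e+09/150) = 72.85 dB(A).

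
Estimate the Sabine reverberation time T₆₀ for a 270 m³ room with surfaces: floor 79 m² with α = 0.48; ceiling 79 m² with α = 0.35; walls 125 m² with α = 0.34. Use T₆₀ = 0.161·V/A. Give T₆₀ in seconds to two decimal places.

A = Σ Sᵢαᵢ = 79·0.48 + 79·0.35 + 125·0.34 = 108.07 m².
T₆₀ = 0.161·V/A = 0.161·270/108.07 = 0.402 s.

0.40 s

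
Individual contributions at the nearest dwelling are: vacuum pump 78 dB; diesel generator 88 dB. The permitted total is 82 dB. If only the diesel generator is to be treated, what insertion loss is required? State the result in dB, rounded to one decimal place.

8.2 dB

Everything except the diesel generator sums to 10^(78/10) = 6.310e+07 in linear terms, 78.00 dB.
To meet 82 dB overall, the treated diesel generator may contribute at most 10^(82/10) − 6.310e+07 = 9.539e+07, i.e. 79.80 dB.
So the diesel generator must be reduced from 88 to 79.80 dB: IL = 8.20 dB.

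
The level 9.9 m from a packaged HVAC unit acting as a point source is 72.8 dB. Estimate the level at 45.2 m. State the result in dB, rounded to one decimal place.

Point-source attenuation: ΔL = 20·log₁₀(r₂/r₁) = 20·log₁₀(45.2/9.9) = 13.190 dB.
L₂ = 72.8 − 20·log₁₀(45.2/9.9) = 72.8 − 13.190 = 59.61 dB.

59.6 dB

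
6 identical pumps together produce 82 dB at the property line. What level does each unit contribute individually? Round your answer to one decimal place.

For N identical incoherent sources L_total = L₁ + 10·log₁₀ N, so L₁ = 82 − 10·log₁₀(6) = 82 − 7.782.

74.2 dB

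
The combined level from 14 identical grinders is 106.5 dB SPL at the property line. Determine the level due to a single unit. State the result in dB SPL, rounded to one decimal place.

Dividing the total intensity by 14 lowers the level by 10·log₁₀ 14 = 11.461 dB: L₁ = 106.5 − 11.461.

95.0 dB SPL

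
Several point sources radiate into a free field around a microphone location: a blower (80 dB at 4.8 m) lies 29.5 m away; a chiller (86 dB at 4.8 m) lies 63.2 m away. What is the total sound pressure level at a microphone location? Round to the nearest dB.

67 dB

Apply inverse-square spreading to bring every level to the receiver, then sum 10^(L/10).
blower: 80 − 20·log₁₀(29.5/4.8) = 80 − 15.77 = 64.23 dB.
chiller: 86 − 20·log₁₀(63.2/4.8) = 86 − 22.39 = 63.61 dB.
Σ 10^(L/10) = 4.944e+06 → L_total = 10·log₁₀(4.944e+06) = 66.94 dB.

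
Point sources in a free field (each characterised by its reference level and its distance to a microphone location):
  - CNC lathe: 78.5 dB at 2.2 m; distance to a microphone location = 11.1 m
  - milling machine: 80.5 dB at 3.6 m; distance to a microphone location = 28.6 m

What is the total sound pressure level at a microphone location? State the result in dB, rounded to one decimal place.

First find each source's level at the receiver (point-source: −20·log₁₀(r/r_ref)), then combine on an intensity basis.
CNC lathe: 78.5 − 20·log₁₀(11.1/2.2) = 78.5 − 14.06 = 64.44 dB.
milling machine: 80.5 − 20·log₁₀(28.6/3.6) = 80.5 − 18.00 = 62.50 dB.
Σ 10^(L/10) = 4.559e+06 → L_total = 10·log₁₀(4.559e+06) = 66.59 dB.

66.6 dB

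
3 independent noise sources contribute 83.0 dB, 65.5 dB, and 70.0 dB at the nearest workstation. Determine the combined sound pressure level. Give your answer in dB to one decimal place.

83.3 dB

For uncorrelated sources the intensities add, so convert each level to linear form, sum, and take 10·log₁₀ of the total.
Σ 10^(L/10) = 10^(83.0/10) + 10^(65.5/10) + 10^(70.0/10) = 2.131e+08.
L_total = 10·log₁₀(2.131e+08) = 83.29 dB.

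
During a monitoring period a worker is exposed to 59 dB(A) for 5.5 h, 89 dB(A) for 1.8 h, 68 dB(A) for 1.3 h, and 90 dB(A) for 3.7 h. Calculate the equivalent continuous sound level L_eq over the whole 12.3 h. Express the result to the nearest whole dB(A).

The energy average is taken in the linear domain: L_eq = 10·log₁₀[(Σ tᵢ·10^(Lᵢ/10))/T], T = 12.3 h.
Σ tᵢ·10^(Lᵢ/10) = 5.5·10^(59/10) + 1.8·10^(89/10) + 1.3·10^(68/10) + 3.7·10^(90/10) = 5.142e+09.
L_eq = 10·log₁₀(5.142e+09/12.3) = 86.21 dB(A).

86 dB(A)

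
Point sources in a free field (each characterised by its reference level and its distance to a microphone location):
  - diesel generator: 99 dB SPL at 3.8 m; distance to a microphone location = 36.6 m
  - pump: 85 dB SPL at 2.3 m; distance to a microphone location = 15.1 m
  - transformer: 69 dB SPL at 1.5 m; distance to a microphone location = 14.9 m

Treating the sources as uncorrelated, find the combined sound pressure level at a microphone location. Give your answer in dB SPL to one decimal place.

79.7 dB SPL

Propagate each source to the receiver with L = L_ref − 20·log₁₀(r/r_ref), then add intensities.
diesel generator: 99 − 20·log₁₀(36.6/3.8) = 99 − 19.67 = 79.33 dB SPL.
pump: 85 − 20·log₁₀(15.1/2.3) = 85 − 16.34 = 68.66 dB SPL.
transformer: 69 − 20·log₁₀(14.9/1.5) = 69 − 19.94 = 49.06 dB SPL.
Σ 10^(L/10) = 9.304e+07 → L_total = 10·log₁₀(9.304e+07) = 79.69 dB SPL.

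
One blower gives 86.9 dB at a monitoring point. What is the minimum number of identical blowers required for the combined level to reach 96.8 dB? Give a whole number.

10

The shortfall is 96.8 − 86.9 = 9.9 dB, and N units add 10·log₁₀ N, so need 10·log₁₀ N ≥ 9.9.
N ≥ 10^(9.9/10) = 9.772, so N = 10.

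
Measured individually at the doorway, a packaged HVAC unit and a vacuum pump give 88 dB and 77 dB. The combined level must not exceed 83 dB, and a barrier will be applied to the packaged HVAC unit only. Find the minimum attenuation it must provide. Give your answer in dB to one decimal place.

Everything except the packaged HVAC unit sums to 10^(77/10) = 5.012e+07 in linear terms, 77.00 dB.
To meet 83 dB overall, the treated packaged HVAC unit may contribute at most 10^(83/10) − 5.012e+07 = 1.494e+08, i.e. 81.74 dB.
So the packaged HVAC unit must be reduced from 88 to 81.74 dB: IL = 6.26 dB.

6.3 dB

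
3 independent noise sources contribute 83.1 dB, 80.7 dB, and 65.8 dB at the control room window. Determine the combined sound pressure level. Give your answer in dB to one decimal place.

85.1 dB

For uncorrelated sources the intensities add, so convert each level to linear form, sum, and take 10·log₁₀ of the total.
Σ 10^(L/10) = 10^(83.1/10) + 10^(80.7/10) + 10^(65.8/10) = 3.255e+08.
L_total = 10·log₁₀(3.255e+08) = 85.13 dB.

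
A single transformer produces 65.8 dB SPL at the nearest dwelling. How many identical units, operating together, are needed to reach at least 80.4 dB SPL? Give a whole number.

The shortfall is 80.4 − 65.8 = 14.6 dB, and N units add 10·log₁₀ N, so need 10·log₁₀ N ≥ 14.6.
N ≥ 10^(14.6/10) = 28.840, so N = 29.

29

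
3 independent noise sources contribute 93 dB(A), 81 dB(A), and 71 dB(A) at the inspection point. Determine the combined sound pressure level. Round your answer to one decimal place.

93.3 dB(A)

Incoherent sources combine by intensity addition: L_total = 10·log₁₀(Σ 10^(L_i/10)).
Σ 10^(L/10) = 10^(93/10) + 10^(81/10) + 10^(71/10) = 2.134e+09.
L_total = 10·log₁₀(2.134e+09) = 93.29 dB(A).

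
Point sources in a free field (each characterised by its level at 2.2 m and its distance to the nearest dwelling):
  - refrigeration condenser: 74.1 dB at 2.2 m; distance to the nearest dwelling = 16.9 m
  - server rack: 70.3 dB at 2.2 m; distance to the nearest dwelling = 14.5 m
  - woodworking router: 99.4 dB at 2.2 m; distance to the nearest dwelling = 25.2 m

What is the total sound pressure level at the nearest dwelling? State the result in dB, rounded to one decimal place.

78.3 dB

Apply inverse-square spreading to bring every level to the receiver, then sum 10^(L/10).
refrigeration condenser: 74.1 − 20·log₁₀(16.9/2.2) = 74.1 − 17.71 = 56.39 dB.
server rack: 70.3 − 20·log₁₀(14.5/2.2) = 70.3 − 16.38 = 53.92 dB.
woodworking router: 99.4 − 20·log₁₀(25.2/2.2) = 99.4 − 21.18 = 78.22 dB.
Σ 10^(L/10) = 6.706e+07 → L_total = 10·log₁₀(6.706e+07) = 78.26 dB.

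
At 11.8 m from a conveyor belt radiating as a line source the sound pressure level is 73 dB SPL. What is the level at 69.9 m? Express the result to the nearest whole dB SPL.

Line-source attenuation: ΔL = 10·log₁₀(r₂/r₁) = 10·log₁₀(69.9/11.8) = 7.726 dB.
L₂ = 73 − 10·log₁₀(69.9/11.8) = 73 − 7.726 = 65.27 dB SPL.

65 dB SPL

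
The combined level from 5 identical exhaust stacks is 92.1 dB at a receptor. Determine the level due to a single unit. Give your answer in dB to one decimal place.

For N identical incoherent sources L_total = L₁ + 10·log₁₀ N, so L₁ = 92.1 − 10·log₁₀(5) = 92.1 − 6.990.

85.1 dB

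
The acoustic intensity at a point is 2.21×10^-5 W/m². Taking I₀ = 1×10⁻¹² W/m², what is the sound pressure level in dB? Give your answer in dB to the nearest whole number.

L = 10·log₁₀(I/I₀) = 10·log₁₀(2.21×10^-5/10⁻¹²) = 10·log₁₀(2.21×10^7).
L = 10·(0.3444 + 7) = 73.44 dB.

73 dB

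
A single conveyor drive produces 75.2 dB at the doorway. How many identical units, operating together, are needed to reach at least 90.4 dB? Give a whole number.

The shortfall is 90.4 − 75.2 = 15.2 dB, and N units add 10·log₁₀ N, so need 10·log₁₀ N ≥ 15.2.
N ≥ 10^(15.2/10) = 33.113, so N = 34.

34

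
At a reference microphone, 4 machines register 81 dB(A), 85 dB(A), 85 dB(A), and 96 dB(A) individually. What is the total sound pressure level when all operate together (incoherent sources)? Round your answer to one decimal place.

96.8 dB(A)

Incoherent sources combine by intensity addition: L_total = 10·log₁₀(Σ 10^(L_i/10)).
Σ 10^(L/10) = 10^(81/10) + 10^(85/10) + 10^(85/10) + 10^(96/10) = 4.739e+09.
L_total = 10·log₁₀(4.739e+09) = 96.76 dB(A).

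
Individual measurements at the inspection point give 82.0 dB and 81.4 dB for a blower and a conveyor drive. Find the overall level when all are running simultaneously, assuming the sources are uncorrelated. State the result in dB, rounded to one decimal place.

84.7 dB

For uncorrelated sources the intensities add, so convert each level to linear form, sum, and take 10·log₁₀ of the total.
Σ 10^(L/10) = 10^(82.0/10) + 10^(81.4/10) = 2.965e+08.
L_total = 10·log₁₀(2.965e+08) = 84.72 dB.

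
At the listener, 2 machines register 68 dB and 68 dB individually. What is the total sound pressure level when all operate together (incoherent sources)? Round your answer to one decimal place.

71.0 dB

For uncorrelated sources the intensities add, so convert each level to linear form, sum, and take 10·log₁₀ of the total.
Σ 10^(L/10) = 10^(68/10) + 10^(68/10) = 1.262e+07.
L_total = 10·log₁₀(1.262e+07) = 71.01 dB.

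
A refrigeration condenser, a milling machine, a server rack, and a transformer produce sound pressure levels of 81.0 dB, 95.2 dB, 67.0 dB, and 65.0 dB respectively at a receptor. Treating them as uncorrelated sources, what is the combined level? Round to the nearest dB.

95 dB

For uncorrelated sources the intensities add, so convert each level to linear form, sum, and take 10·log₁₀ of the total.
Σ 10^(L/10) = 10^(81.0/10) + 10^(95.2/10) + 10^(67.0/10) + 10^(65.0/10) = 3.445e+09.
L_total = 10·log₁₀(3.445e+09) = 95.37 dB.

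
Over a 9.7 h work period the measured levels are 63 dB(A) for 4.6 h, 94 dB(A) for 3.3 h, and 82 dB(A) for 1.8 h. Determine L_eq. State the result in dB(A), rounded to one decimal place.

L_eq = 10·log₁₀[(1/T)·Σ tᵢ·10^(Lᵢ/10)] with T = 9.7 h.
Σ tᵢ·10^(Lᵢ/10) = 4.6·10^(63/10) + 3.3·10^(94/10) + 1.8·10^(82/10) = 8.584e+09.
L_eq = 10·log₁₀(8.584e+09/9.7) = 89.47 dB(A).

89.5 dB(A)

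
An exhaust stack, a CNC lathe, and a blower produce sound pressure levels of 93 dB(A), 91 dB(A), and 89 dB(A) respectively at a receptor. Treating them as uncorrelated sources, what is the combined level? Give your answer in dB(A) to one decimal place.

96.1 dB(A)

Incoherent sources combine by intensity addition: L_total = 10·log₁₀(Σ 10^(L_i/10)).
Σ 10^(L/10) = 10^(93/10) + 10^(91/10) + 10^(89/10) = 4.049e+09.
L_total = 10·log₁₀(4.049e+09) = 96.07 dB(A).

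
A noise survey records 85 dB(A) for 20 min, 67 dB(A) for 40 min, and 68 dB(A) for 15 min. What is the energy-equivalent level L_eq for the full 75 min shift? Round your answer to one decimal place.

79.5 dB(A)

L_eq = 10·log₁₀[(1/T)·Σ tᵢ·10^(Lᵢ/10)] with T = 75 min.
Σ tᵢ·10^(Lᵢ/10) = 20·10^(85/10) + 40·10^(67/10) + 15·10^(68/10) = 6.620e+09.
L_eq = 10·log₁₀(6.620e+09/75) = 79.46 dB(A).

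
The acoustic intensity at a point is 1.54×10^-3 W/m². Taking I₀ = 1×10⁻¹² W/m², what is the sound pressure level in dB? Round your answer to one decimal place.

91.9 dB

I/I₀ = 1.54×10^-3/10⁻¹² = 1.54×10^9, and L = 10·log₁₀(I/I₀).
L = 10·(0.1875 + 9) = 91.88 dB.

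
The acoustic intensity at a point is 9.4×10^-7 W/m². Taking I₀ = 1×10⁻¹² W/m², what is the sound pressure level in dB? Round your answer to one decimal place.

59.7 dB

Dividing by I₀ shifts the exponent by 12: I/I₀ = 9.4×10^5.
L = 10·(0.9731 + 5) = 59.73 dB.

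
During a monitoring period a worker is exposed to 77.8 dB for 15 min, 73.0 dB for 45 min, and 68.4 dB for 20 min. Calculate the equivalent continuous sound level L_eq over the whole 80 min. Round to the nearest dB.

L_eq = 10·log₁₀[(1/T)·Σ tᵢ·10^(Lᵢ/10)] with T = 80 min.
Σ tᵢ·10^(Lᵢ/10) = 15·10^(77.8/10) + 45·10^(73.0/10) + 20·10^(68.4/10) = 1.940e+09.
L_eq = 10·log₁₀(1.940e+09/80) = 73.85 dB.

74 dB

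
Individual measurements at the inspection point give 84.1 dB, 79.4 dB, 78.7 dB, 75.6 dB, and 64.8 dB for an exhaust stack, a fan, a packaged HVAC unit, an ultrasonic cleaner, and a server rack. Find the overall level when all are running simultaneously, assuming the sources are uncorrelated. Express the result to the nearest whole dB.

For uncorrelated sources the intensities add, so convert each level to linear form, sum, and take 10·log₁₀ of the total.
Σ 10^(L/10) = 10^(84.1/10) + 10^(79.4/10) + 10^(78.7/10) + 10^(75.6/10) + 10^(64.8/10) = 4.576e+08.
L_total = 10·log₁₀(4.576e+08) = 86.60 dB.

87 dB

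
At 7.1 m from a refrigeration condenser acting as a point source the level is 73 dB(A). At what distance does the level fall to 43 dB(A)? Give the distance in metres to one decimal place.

224.5 m

Point-source spreading drops the level by 20·log₁₀(r₂/r₁); inverting, r₂/r₁ = 10^(ΔL/20).
r₂ = 7.1·10^((73−43)/20) = 7.1·10^(30.0/20) = 224.52 m.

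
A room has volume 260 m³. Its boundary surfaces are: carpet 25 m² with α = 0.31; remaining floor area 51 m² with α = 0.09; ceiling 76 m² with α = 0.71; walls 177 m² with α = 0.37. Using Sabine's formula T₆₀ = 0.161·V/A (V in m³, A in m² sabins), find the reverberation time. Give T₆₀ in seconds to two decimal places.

0.32 s

A = Σ Sᵢαᵢ = 25·0.31 + 51·0.09 + 76·0.71 + 177·0.37 = 131.79 m².
T₆₀ = 0.161·V/A = 0.161·260/131.79 = 0.318 s.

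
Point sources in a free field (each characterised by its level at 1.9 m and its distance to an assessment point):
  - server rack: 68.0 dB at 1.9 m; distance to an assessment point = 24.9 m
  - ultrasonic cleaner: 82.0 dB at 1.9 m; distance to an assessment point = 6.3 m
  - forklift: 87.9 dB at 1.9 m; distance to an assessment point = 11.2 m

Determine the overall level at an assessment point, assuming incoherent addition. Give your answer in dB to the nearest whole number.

Propagate each source to the receiver with L = L_ref − 20·log₁₀(r/r_ref), then add intensities.
server rack: 68.0 − 20·log₁₀(24.9/1.9) = 68.0 − 22.35 = 45.65 dB.
ultrasonic cleaner: 82.0 − 20·log₁₀(6.3/1.9) = 82.0 − 10.41 = 71.59 dB.
forklift: 87.9 − 20·log₁₀(11.2/1.9) = 87.9 − 15.41 = 72.49 dB.
Σ 10^(L/10) = 3.220e+07 → L_total = 10·log₁₀(3.220e+07) = 75.08 dB.

75 dB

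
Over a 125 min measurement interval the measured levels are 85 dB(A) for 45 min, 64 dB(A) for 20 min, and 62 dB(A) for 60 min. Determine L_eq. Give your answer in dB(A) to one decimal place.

L_eq = 10·log₁₀[(1/T)·Σ tᵢ·10^(Lᵢ/10)] with T = 125 min.
Σ tᵢ·10^(Lᵢ/10) = 45·10^(85/10) + 20·10^(64/10) + 60·10^(62/10) = 1.438e+10.
L_eq = 10·log₁₀(1.438e+10/125) = 80.61 dB(A).

80.6 dB(A)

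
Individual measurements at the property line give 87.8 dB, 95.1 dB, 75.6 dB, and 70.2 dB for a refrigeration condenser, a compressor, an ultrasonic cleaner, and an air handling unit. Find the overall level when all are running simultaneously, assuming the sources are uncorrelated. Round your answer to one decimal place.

95.9 dB

Incoherent sources combine by intensity addition: L_total = 10·log₁₀(Σ 10^(L_i/10)).
Σ 10^(L/10) = 10^(87.8/10) + 10^(95.1/10) + 10^(75.6/10) + 10^(70.2/10) = 3.885e+09.
L_total = 10·log₁₀(3.885e+09) = 95.89 dB.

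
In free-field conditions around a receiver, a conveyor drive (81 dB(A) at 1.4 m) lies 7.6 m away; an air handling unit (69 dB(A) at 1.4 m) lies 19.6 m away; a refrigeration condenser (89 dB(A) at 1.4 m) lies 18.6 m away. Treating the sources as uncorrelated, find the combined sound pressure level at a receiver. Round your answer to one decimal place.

Apply inverse-square spreading to bring every level to the receiver, then sum 10^(L/10).
conveyor drive: 81 − 20·log₁₀(7.6/1.4) = 81 − 14.69 = 66.31 dB(A).
air handling unit: 69 − 20·log₁₀(19.6/1.4) = 69 − 22.92 = 46.08 dB(A).
refrigeration condenser: 89 − 20·log₁₀(18.6/1.4) = 89 − 22.47 = 66.53 dB(A).
Σ 10^(L/10) = 8.813e+06 → L_total = 10·log₁₀(8.813e+06) = 69.45 dB(A).

69.5 dB(A)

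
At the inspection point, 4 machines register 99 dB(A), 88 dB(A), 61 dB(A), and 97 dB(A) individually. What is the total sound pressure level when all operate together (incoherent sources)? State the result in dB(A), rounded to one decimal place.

Incoherent sources combine by intensity addition: L_total = 10·log₁₀(Σ 10^(L_i/10)).
Σ 10^(L/10) = 10^(99/10) + 10^(88/10) + 10^(61/10) + 10^(97/10) = 1.359e+10.
L_total = 10·log₁₀(1.359e+10) = 101.33 dB(A).

101.3 dB(A)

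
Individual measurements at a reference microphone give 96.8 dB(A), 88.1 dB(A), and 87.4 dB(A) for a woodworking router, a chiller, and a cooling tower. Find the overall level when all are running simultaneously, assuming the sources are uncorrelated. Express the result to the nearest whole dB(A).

98 dB(A)

Incoherent sources combine by intensity addition: L_total = 10·log₁₀(Σ 10^(L_i/10)).
Σ 10^(L/10) = 10^(96.8/10) + 10^(88.1/10) + 10^(87.4/10) = 5.981e+09.
L_total = 10·log₁₀(5.981e+09) = 97.77 dB(A).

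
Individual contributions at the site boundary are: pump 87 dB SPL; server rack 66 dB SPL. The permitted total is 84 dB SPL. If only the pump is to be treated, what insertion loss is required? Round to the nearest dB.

The untreated sources together contribute 10^(66/10) = 3.981e+06, i.e. 66.00 dB SPL.
The limit corresponds to 10^(84/10) = 2.512e+08; subtracting the fixed part leaves 2.472e+08 for the pump, i.e. 83.93 dB SPL.
Required insertion loss = 87 − 83.93 = 3.07 dB.

3 dB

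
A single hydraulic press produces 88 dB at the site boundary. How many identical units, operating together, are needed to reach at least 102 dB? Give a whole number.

Need L₁ + 10·log₁₀ N ≥ 102, i.e. log₁₀ N ≥ 1.40.
N ≥ 10^(14.0/10) = 25.119, so N = 26.

26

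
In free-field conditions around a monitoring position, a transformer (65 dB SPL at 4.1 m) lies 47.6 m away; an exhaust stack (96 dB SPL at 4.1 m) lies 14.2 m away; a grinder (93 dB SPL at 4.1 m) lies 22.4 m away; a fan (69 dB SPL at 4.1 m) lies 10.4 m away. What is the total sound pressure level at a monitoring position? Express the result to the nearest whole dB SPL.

86 dB SPL

Apply inverse-square spreading to bring every level to the receiver, then sum 10^(L/10).
transformer: 65 − 20·log₁₀(47.6/4.1) = 65 − 21.30 = 43.70 dB SPL.
exhaust stack: 96 − 20·log₁₀(14.2/4.1) = 96 − 10.79 = 85.21 dB SPL.
grinder: 93 − 20·log₁₀(22.4/4.1) = 93 − 14.75 = 78.25 dB SPL.
fan: 69 − 20·log₁₀(10.4/4.1) = 69 − 8.08 = 60.92 dB SPL.
Σ 10^(L/10) = 4.000e+08 → L_total = 10·log₁₀(4.000e+08) = 86.02 dB SPL.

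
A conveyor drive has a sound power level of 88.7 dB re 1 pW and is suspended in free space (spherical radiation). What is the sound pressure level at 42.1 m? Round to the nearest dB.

45 dB

The power spreads over a sphere of area 4π·r², so L_p = L_w − 10·log₁₀(4π·r²).
4π·r² = 2.227e+04 m², 10·log₁₀ of that is 43.478 dB.
L_p = 88.7 − 43.478 = 45.22 dB.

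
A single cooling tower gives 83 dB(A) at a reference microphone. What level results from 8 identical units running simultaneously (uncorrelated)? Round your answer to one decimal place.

92.0 dB(A)

N identical incoherent sources raise the level by 10·log₁₀ N.
L_total = 83 + 10·log₁₀(8) = 83 + 9.031 = 92.03 dB(A).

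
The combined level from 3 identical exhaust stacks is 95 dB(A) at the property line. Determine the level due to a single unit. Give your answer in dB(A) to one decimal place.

90.2 dB(A)

3 equal contributions raise the level by 10·log₁₀ 3 = 4.771 dB, so each unit alone gives 95 − 4.771.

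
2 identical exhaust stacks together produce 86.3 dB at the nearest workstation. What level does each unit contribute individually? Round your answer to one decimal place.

83.3 dB

Dividing the total intensity by 2 lowers the level by 10·log₁₀ 2 = 3.010 dB: L₁ = 86.3 − 3.010.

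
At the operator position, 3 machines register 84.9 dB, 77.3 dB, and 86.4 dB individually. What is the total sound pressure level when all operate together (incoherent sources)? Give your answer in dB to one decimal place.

89.0 dB

Incoherent sources combine by intensity addition: L_total = 10·log₁₀(Σ 10^(L_i/10)).
Σ 10^(L/10) = 10^(84.9/10) + 10^(77.3/10) + 10^(86.4/10) = 7.992e+08.
L_total = 10·log₁₀(7.992e+08) = 89.03 dB.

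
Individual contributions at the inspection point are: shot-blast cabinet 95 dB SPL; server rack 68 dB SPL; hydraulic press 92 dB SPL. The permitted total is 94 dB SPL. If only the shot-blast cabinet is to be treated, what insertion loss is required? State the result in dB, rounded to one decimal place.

5.4 dB

Fixed contribution from the other sources: Σ 10^(L/10) = 10^(68/10) + 10^(92/10) = 1.591e+09 (92.02 dB SPL).
The limit corresponds to 10^(94/10) = 2.512e+09; subtracting the fixed part leaves 9.207e+08 for the shot-blast cabinet, i.e. 89.64 dB SPL.
So the shot-blast cabinet must be reduced from 95 to 89.64 dB SPL: IL = 5.36 dB.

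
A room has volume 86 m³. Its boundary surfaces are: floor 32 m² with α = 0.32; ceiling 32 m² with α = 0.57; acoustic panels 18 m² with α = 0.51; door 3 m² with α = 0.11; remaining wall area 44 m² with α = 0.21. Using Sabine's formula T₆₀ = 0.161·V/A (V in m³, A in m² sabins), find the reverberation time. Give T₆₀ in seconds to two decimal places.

Summing Sᵢαᵢ: 32·0.32 + 32·0.57 + 18·0.51 + 3·0.11 + 44·0.21 = 47.23 m².
T₆₀ = 0.161 × 86 / 47.23 = 0.293 s.

0.29 s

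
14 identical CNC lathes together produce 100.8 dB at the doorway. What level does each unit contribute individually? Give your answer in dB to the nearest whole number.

For N identical incoherent sources L_total = L₁ + 10·log₁₀ N, so L₁ = 100.8 − 10·log₁₀(14) = 100.8 − 11.461.

89 dB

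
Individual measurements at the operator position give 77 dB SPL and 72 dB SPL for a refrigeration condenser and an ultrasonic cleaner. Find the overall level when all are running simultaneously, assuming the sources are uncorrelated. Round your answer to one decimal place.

For uncorrelated sources the intensities add, so convert each level to linear form, sum, and take 10·log₁₀ of the total.
Σ 10^(L/10) = 10^(77/10) + 10^(72/10) = 6.597e+07.
L_total = 10·log₁₀(6.597e+07) = 78.19 dB SPL.

78.2 dB SPL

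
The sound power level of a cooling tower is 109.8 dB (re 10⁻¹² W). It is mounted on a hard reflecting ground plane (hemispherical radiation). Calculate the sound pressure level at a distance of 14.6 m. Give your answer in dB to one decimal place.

L_p = L_w − 10·log₁₀(2π·r²) with r = 14.6 m.
2π·r² = 1339 m², 10·log₁₀ of that is 31.269 dB.
L_p = 109.8 − 31.269 = 78.53 dB.

78.5 dB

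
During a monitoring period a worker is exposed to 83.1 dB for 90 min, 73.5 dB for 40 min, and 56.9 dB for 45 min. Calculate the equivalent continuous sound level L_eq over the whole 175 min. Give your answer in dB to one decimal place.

80.4 dB

Weight each interval's intensity by its duration and average over T = 175 min:
Σ tᵢ·10^(Lᵢ/10) = 90·10^(83.1/10) + 40·10^(73.5/10) + 45·10^(56.9/10) = 1.929e+10.
L_eq = 10·log₁₀(1.929e+10/175) = 80.42 dB.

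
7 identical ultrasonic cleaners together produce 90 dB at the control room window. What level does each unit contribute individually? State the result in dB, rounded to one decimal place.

81.5 dB

For N identical incoherent sources L_total = L₁ + 10·log₁₀ N, so L₁ = 90 − 10·log₁₀(7) = 90 − 8.451.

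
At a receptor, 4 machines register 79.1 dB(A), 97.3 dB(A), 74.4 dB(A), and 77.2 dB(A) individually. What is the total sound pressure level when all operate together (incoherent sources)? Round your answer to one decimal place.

97.4 dB(A)

Incoherent sources combine by intensity addition: L_total = 10·log₁₀(Σ 10^(L_i/10)).
Σ 10^(L/10) = 10^(79.1/10) + 10^(97.3/10) + 10^(74.4/10) + 10^(77.2/10) = 5.532e+09.
L_total = 10·log₁₀(5.532e+09) = 97.43 dB(A).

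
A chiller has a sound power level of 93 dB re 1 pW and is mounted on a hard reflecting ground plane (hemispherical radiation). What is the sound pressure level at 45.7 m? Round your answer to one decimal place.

The power spreads over a hemisphere of area 2π·r², so L_p = L_w − 10·log₁₀(2π·r²).
2π·r² = 1.312e+04 m², 10·log₁₀ of that is 41.180 dB.
L_p = 93 − 41.180 = 51.82 dB.

51.8 dB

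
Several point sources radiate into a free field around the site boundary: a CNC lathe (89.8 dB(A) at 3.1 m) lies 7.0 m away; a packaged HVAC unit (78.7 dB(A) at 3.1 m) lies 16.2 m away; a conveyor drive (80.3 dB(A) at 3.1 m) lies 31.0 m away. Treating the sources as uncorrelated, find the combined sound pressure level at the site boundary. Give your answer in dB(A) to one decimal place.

Apply inverse-square spreading to bring every level to the receiver, then sum 10^(L/10).
CNC lathe: 89.8 − 20·log₁₀(7.0/3.1) = 89.8 − 7.07 = 82.73 dB(A).
packaged HVAC unit: 78.7 − 20·log₁₀(16.2/3.1) = 78.7 − 14.36 = 64.34 dB(A).
conveyor drive: 80.3 − 20·log₁₀(31.0/3.1) = 80.3 − 20.00 = 60.30 dB(A).
Σ 10^(L/10) = 1.911e+08 → L_total = 10·log₁₀(1.911e+08) = 82.81 dB(A).

82.8 dB(A)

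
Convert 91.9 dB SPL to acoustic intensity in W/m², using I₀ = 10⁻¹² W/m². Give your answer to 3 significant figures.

L = 10·log₁₀(I/I₀) ⇒ I = I₀·10^(L/10) = 10⁻¹² × 10^9.19.

0.00155 W/m²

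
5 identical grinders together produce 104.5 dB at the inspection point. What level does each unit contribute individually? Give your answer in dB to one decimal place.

For N identical incoherent sources L_total = L₁ + 10·log₁₀ N, so L₁ = 104.5 − 10·log₁₀(5) = 104.5 − 6.990.

97.5 dB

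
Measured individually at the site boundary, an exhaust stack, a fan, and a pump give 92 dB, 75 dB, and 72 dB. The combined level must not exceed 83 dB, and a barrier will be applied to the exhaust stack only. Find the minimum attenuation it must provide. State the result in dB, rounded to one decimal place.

The untreated sources together contribute 10^(75/10) + 10^(72/10) = 4.747e+07, i.e. 76.76 dB.
The limit corresponds to 10^(83/10) = 1.995e+08; subtracting the fixed part leaves 1.521e+08 for the exhaust stack, i.e. 81.82 dB.
So the exhaust stack must be reduced from 92 to 81.82 dB: IL = 10.18 dB.

10.2 dB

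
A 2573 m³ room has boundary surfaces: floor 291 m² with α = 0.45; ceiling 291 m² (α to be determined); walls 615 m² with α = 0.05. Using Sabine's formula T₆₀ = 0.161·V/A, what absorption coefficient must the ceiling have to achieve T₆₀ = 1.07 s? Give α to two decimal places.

Required total absorption A = 0.161·2573/1.07 = 387.15 m².
Absorption from the other surfaces = 291·0.45 + 615·0.05 = 161.70 m², so the ceiling must supply 225.45 m² over 291 m².
α = 225.45/291 = 0.775.

0.77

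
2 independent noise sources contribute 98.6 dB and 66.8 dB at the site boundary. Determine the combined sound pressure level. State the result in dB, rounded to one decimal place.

Incoherent sources combine by intensity addition: L_total = 10·log₁₀(Σ 10^(L_i/10)).
Σ 10^(L/10) = 10^(98.6/10) + 10^(66.8/10) = 7.249e+09.
L_total = 10·log₁₀(7.249e+09) = 98.60 dB.

98.6 dB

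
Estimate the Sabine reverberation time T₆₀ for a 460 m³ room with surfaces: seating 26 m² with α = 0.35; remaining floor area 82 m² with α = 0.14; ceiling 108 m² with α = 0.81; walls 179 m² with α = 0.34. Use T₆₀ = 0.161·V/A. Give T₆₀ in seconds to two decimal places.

0.44 s

Summing Sᵢαᵢ: 26·0.35 + 82·0.14 + 108·0.81 + 179·0.34 = 168.92 m².
T₆₀ = 0.161·V/A = 0.161·460/168.92 = 0.438 s.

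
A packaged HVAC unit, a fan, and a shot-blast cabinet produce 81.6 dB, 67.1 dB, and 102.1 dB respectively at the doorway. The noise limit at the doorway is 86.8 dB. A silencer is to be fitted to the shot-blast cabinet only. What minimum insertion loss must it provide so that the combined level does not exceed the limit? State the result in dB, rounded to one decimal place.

Fixed contribution from the other sources: Σ 10^(L/10) = 10^(81.6/10) + 10^(67.1/10) = 1.497e+08 (81.75 dB).
The limit corresponds to 10^(86.8/10) = 4.786e+08; subtracting the fixed part leaves 3.290e+08 for the shot-blast cabinet, i.e. 85.17 dB.
So the shot-blast cabinet must be reduced from 102.1 to 85.17 dB: IL = 16.93 dB.

16.9 dB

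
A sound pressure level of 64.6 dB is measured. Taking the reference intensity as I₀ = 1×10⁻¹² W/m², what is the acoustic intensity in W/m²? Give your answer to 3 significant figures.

2.88e-06 W/m²

I/I₀ = 10^(64.6/10) = 2.884e+06, so I = 2.884e+06 × 10⁻¹² W/m².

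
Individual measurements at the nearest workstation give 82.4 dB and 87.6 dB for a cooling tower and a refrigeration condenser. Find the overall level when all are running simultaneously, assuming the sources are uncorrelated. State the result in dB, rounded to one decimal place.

For uncorrelated sources the intensities add, so convert each level to linear form, sum, and take 10·log₁₀ of the total.
Σ 10^(L/10) = 10^(82.4/10) + 10^(87.6/10) = 7.492e+08.
L_total = 10·log₁₀(7.492e+08) = 88.75 dB.

88.7 dB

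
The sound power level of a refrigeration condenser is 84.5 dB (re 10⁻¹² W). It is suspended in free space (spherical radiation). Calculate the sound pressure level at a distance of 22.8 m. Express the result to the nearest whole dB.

The power spreads over a sphere of area 4π·r², so L_p = L_w − 10·log₁₀(4π·r²).
4π·r² = 6533 m², 10·log₁₀ of that is 38.151 dB.
L_p = 84.5 − 38.151 = 46.35 dB.

46 dB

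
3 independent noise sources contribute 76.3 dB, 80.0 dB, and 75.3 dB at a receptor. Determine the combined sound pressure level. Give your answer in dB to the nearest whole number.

Incoherent sources combine by intensity addition: L_total = 10·log₁₀(Σ 10^(L_i/10)).
Σ 10^(L/10) = 10^(76.3/10) + 10^(80.0/10) + 10^(75.3/10) = 1.765e+08.
L_total = 10·log₁₀(1.765e+08) = 82.47 dB.

82 dB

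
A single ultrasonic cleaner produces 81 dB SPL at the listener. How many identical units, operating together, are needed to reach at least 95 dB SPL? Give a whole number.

N identical sources give L₁ + 10·log₁₀ N, so require 10·log₁₀ N ≥ 95 − 81 = 14.0 dB.
N ≥ 10^(14.0/10) = 25.119, so N = 26.

26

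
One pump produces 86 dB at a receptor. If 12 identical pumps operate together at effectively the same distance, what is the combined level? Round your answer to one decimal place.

96.8 dB

L_total = L₁ + 10·log₁₀ N for N identical incoherent sources.
L_total = 86 + 10·log₁₀(12) = 86 + 10.792 = 96.79 dB.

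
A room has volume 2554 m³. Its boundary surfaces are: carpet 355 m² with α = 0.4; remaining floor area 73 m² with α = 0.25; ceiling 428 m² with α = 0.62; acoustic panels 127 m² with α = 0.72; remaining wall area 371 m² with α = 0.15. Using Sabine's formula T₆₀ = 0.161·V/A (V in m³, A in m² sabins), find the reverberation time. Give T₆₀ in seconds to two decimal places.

Summing Sᵢαᵢ: 355·0.4 + 73·0.25 + 428·0.62 + 127·0.72 + 371·0.15 = 572.70 m².
T₆₀ = 0.161·V/A = 0.161·2554/572.70 = 0.718 s.

0.72 s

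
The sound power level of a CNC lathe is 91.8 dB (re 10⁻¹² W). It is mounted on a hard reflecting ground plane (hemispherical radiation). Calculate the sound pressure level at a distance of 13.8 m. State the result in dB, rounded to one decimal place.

61.0 dB

The power spreads over a hemisphere of area 2π·r², so L_p = L_w − 10·log₁₀(2π·r²).
2π·r² = 1197 m², 10·log₁₀ of that is 30.779 dB.
L_p = 91.8 − 30.779 = 61.02 dB.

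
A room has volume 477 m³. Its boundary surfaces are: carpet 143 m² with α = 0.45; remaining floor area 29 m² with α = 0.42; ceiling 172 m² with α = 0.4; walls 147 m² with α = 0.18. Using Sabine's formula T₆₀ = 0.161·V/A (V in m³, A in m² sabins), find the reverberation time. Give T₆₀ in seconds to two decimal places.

0.45 s

A = Σ Sᵢαᵢ = 143·0.45 + 29·0.42 + 172·0.4 + 147·0.18 = 171.79 m².
T₆₀ = 0.161 × 477 / 171.79 = 0.447 s.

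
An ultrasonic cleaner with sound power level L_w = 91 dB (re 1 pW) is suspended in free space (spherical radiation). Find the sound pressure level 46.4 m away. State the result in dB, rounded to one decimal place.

46.7 dB

L_p = L_w − 10·log₁₀(4π·r²) with r = 46.4 m.
4π·r² = 2.705e+04 m², 10·log₁₀ of that is 44.322 dB.
L_p = 91 − 44.322 = 46.68 dB.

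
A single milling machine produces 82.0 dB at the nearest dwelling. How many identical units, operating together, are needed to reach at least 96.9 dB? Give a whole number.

31

Need L₁ + 10·log₁₀ N ≥ 96.9, i.e. log₁₀ N ≥ 1.49.
N ≥ 10^(14.9/10) = 30.903, so N = 31.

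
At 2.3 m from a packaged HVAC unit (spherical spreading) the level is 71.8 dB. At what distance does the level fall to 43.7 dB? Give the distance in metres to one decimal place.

58.4 m

For a point source L₁ − L₂ = 20·log₁₀(r₂/r₁), so r₂ = r₁·10^((L₁−L₂)/20).
r₂ = 2.3·10^((71.8−43.7)/20) = 2.3·10^(28.1/20) = 58.44 m.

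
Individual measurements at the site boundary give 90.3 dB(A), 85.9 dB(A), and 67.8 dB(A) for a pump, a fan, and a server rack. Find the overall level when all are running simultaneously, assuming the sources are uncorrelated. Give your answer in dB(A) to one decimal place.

Incoherent sources combine by intensity addition: L_total = 10·log₁₀(Σ 10^(L_i/10)).
Σ 10^(L/10) = 10^(90.3/10) + 10^(85.9/10) + 10^(67.8/10) = 1.467e+09.
L_total = 10·log₁₀(1.467e+09) = 91.66 dB(A).

91.7 dB(A)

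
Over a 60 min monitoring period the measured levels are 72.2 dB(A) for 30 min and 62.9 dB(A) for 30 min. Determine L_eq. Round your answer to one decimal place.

69.7 dB(A)

L_eq = 10·log₁₀[(1/T)·Σ tᵢ·10^(Lᵢ/10)] with T = 60 min.
Σ tᵢ·10^(Lᵢ/10) = 30·10^(72.2/10) + 30·10^(62.9/10) = 5.564e+08.
L_eq = 10·log₁₀(5.564e+08/60) = 69.67 dB(A).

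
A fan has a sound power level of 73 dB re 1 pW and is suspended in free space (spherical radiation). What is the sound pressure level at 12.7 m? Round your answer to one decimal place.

39.9 dB

The power spreads over a sphere of area 4π·r², so L_p = L_w − 10·log₁₀(4π·r²).
4π·r² = 2027 m², 10·log₁₀ of that is 33.068 dB.
L_p = 73 − 33.068 = 39.93 dB.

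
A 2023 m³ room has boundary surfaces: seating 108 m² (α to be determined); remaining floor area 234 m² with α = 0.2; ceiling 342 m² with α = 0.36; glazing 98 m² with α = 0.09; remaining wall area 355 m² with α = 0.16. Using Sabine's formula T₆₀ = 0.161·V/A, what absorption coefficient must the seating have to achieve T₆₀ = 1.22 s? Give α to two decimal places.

0.29

Required total absorption A = 0.161·2023/1.22 = 266.97 m².
Absorption from the other surfaces = 234·0.2 + 342·0.36 + 98·0.09 + 355·0.16 = 235.54 m², so the seating must supply 31.43 m² over 108 m².
α = 31.43/108 = 0.291.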